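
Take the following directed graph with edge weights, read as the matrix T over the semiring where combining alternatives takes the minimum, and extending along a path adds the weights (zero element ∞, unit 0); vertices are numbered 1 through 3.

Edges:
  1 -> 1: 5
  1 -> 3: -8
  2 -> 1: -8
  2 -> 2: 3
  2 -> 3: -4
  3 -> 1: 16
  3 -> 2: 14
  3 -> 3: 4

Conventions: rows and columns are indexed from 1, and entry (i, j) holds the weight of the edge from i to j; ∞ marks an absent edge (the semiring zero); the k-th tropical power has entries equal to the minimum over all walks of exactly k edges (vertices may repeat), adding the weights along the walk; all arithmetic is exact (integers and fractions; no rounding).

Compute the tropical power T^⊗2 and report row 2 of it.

T^⊗2:
  [8, 6, -4]
  [-5, 6, -16]
  [6, 17, 8]
Answer: row 2 of T^⊗2 = [-5, 6, -16]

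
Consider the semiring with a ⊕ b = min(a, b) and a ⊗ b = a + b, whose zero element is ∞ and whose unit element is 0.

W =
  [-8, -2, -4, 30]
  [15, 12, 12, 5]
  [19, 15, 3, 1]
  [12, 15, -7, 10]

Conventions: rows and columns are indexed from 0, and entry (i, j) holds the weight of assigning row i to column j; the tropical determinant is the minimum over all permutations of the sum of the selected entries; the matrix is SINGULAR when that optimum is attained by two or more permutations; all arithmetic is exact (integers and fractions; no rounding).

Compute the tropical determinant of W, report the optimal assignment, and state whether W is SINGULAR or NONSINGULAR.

σ = (0, 1, 2, 3): (-8) + 12 + 3 + 10 = 17
σ = (0, 1, 3, 2): (-8) + 12 + 1 + (-7) = -2
σ = (0, 2, 1, 3): (-8) + 12 + 15 + 10 = 29
σ = (0, 2, 3, 1): (-8) + 12 + 1 + 15 = 20
σ = (0, 3, 1, 2): (-8) + 5 + 15 + (-7) = 5
σ = (0, 3, 2, 1): (-8) + 5 + 3 + 15 = 15
σ = (1, 0, 2, 3): (-2) + 15 + 3 + 10 = 26
σ = (1, 0, 3, 2): (-2) + 15 + 1 + (-7) = 7
σ = (1, 2, 0, 3): (-2) + 12 + 19 + 10 = 39
σ = (1, 2, 3, 0): (-2) + 12 + 1 + 12 = 23
σ = (1, 3, 0, 2): (-2) + 5 + 19 + (-7) = 15
σ = (1, 3, 2, 0): (-2) + 5 + 3 + 12 = 18
σ = (2, 0, 1, 3): (-4) + 15 + 15 + 10 = 36
σ = (2, 0, 3, 1): (-4) + 15 + 1 + 15 = 27
σ = (2, 1, 0, 3): (-4) + 12 + 19 + 10 = 37
σ = (2, 1, 3, 0): (-4) + 12 + 1 + 12 = 21
σ = (2, 3, 0, 1): (-4) + 5 + 19 + 15 = 35
σ = (2, 3, 1, 0): (-4) + 5 + 15 + 12 = 28
σ = (3, 0, 1, 2): 30 + 15 + 15 + (-7) = 53
σ = (3, 0, 2, 1): 30 + 15 + 3 + 15 = 63
σ = (3, 1, 0, 2): 30 + 12 + 19 + (-7) = 54
σ = (3, 1, 2, 0): 30 + 12 + 3 + 12 = 57
σ = (3, 2, 0, 1): 30 + 12 + 19 + 15 = 76
σ = (3, 2, 1, 0): 30 + 12 + 15 + 12 = 69
Optimal value attained by: σ = (0, 1, 3, 2).
Answer: det⊕(W) = -2; verdict: NONSINGULAR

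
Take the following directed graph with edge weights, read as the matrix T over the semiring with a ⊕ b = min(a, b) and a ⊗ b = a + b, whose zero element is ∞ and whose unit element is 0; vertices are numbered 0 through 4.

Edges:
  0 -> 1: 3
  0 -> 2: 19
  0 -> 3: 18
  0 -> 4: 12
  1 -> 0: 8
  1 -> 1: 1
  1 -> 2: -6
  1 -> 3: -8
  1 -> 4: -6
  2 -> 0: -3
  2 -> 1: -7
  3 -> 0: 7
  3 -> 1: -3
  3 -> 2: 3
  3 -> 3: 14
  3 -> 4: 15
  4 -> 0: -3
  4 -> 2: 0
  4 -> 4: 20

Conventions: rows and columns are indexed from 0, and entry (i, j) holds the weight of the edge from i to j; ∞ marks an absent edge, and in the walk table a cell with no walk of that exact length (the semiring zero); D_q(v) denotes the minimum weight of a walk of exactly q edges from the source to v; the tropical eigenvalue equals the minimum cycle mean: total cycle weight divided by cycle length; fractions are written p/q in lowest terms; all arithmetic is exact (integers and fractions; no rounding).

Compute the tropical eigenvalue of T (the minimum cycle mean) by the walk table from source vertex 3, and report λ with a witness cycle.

q=0: [∞, ∞, ∞, 0, ∞]
q=1: [7, -3, 3, 14, 15]
q=2: [0, -4, -9, -11, -9]
q=3: [-12, -16, -10, -12, -10]
q=4: [-13, -17, -22, -24, -22]
q=5: [-25, -29, -23, -25, -23]
Optimal cycle mean attained by: cycle 1->2->1, total (-6) + (-7), length 2.
Answer: λ = -13/2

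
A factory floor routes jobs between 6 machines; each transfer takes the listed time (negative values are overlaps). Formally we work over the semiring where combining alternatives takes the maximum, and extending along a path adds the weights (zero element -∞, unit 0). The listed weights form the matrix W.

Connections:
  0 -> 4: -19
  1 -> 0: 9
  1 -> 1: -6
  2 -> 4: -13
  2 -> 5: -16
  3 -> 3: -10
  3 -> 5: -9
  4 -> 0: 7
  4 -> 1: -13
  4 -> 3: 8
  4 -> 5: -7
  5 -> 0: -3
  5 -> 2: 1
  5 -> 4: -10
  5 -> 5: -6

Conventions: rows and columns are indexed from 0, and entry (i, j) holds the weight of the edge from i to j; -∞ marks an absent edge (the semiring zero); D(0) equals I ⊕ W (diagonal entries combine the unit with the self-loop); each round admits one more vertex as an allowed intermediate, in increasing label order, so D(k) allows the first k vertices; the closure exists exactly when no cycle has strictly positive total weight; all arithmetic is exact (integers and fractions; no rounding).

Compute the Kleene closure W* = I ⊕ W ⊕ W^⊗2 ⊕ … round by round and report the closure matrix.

D(0):
  [0, -∞, -∞, -∞, -19, -∞]
  [9, 0, -∞, -∞, -∞, -∞]
  [-∞, -∞, 0, -∞, -13, -16]
  [-∞, -∞, -∞, 0, -∞, -9]
  [7, -13, -∞, 8, 0, -7]
  [-3, -∞, 1, -∞, -10, 0]
D(1):
  [0, -∞, -∞, -∞, -19, -∞]
  [9, 0, -∞, -∞, -10, -∞]
  [-∞, -∞, 0, -∞, -13, -16]
  [-∞, -∞, -∞, 0, -∞, -9]
  [7, -13, -∞, 8, 0, -7]
  [-3, -∞, 1, -∞, -10, 0]
D(2):
  [0, -∞, -∞, -∞, -19, -∞]
  [9, 0, -∞, -∞, -10, -∞]
  [-∞, -∞, 0, -∞, -13, -16]
  [-∞, -∞, -∞, 0, -∞, -9]
  [7, -13, -∞, 8, 0, -7]
  [-3, -∞, 1, -∞, -10, 0]
D(3):
  [0, -∞, -∞, -∞, -19, -∞]
  [9, 0, -∞, -∞, -10, -∞]
  [-∞, -∞, 0, -∞, -13, -16]
  [-∞, -∞, -∞, 0, -∞, -9]
  [7, -13, -∞, 8, 0, -7]
  [-3, -∞, 1, -∞, -10, 0]
D(4):
  [0, -∞, -∞, -∞, -19, -∞]
  [9, 0, -∞, -∞, -10, -∞]
  [-∞, -∞, 0, -∞, -13, -16]
  [-∞, -∞, -∞, 0, -∞, -9]
  [7, -13, -∞, 8, 0, -1]
  [-3, -∞, 1, -∞, -10, 0]
D(5):
  [0, -32, -∞, -11, -19, -20]
  [9, 0, -∞, -2, -10, -11]
  [-6, -26, 0, -5, -13, -14]
  [-∞, -∞, -∞, 0, -∞, -9]
  [7, -13, -∞, 8, 0, -1]
  [-3, -23, 1, -2, -10, 0]
D(6):
  [0, -32, -19, -11, -19, -20]
  [9, 0, -10, -2, -10, -11]
  [-6, -26, 0, -5, -13, -14]
  [-12, -32, -8, 0, -19, -9]
  [7, -13, 0, 8, 0, -1]
  [-3, -23, 1, -2, -10, 0]
Answer: W* = [[0, -32, -19, -11, -19, -20], [9, 0, -10, -2, -10, -11], [-6, -26, 0, -5, -13, -14], [-12, -32, -8, 0, -19, -9], [7, -13, 0, 8, 0, -1], [-3, -23, 1, -2, -10, 0]]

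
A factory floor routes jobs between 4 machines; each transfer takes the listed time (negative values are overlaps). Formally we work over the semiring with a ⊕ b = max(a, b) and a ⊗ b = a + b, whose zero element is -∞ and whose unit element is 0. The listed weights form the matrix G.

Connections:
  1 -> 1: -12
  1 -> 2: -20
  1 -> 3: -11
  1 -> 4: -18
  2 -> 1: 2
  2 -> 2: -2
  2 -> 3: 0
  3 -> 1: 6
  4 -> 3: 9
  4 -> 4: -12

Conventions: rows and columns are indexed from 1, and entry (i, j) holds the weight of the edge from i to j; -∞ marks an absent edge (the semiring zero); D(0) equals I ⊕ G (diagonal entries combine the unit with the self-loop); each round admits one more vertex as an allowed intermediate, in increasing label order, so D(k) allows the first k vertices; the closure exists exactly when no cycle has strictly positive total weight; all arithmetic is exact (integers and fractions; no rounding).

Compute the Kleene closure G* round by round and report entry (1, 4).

D(0):
  [0, -20, -11, -18]
  [2, 0, 0, -∞]
  [6, -∞, 0, -∞]
  [-∞, -∞, 9, 0]
D(1):
  [0, -20, -11, -18]
  [2, 0, 0, -16]
  [6, -14, 0, -12]
  [-∞, -∞, 9, 0]
D(2):
  [0, -20, -11, -18]
  [2, 0, 0, -16]
  [6, -14, 0, -12]
  [-∞, -∞, 9, 0]
D(3):
  [0, -20, -11, -18]
  [6, 0, 0, -12]
  [6, -14, 0, -12]
  [15, -5, 9, 0]
D(4):
  [0, -20, -9, -18]
  [6, 0, 0, -12]
  [6, -14, 0, -12]
  [15, -5, 9, 0]
Answer: G*[1][4] = -18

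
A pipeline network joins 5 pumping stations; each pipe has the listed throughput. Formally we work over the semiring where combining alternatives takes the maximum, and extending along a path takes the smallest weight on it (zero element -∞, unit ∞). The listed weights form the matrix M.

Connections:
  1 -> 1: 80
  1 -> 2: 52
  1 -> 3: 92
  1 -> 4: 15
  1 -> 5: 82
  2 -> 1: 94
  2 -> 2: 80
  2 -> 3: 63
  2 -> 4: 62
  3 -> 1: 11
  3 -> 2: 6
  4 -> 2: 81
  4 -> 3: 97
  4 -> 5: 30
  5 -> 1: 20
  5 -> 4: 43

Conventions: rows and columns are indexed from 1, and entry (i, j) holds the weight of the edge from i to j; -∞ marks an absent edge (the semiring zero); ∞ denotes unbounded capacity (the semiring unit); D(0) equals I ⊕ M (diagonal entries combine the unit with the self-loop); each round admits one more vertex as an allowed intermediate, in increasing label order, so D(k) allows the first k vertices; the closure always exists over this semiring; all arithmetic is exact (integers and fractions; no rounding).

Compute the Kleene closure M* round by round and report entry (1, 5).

D(0):
  [∞, 52, 92, 15, 82]
  [94, ∞, 63, 62, -∞]
  [11, 6, ∞, -∞, -∞]
  [-∞, 81, 97, ∞, 30]
  [20, -∞, -∞, 43, ∞]
D(1):
  [∞, 52, 92, 15, 82]
  [94, ∞, 92, 62, 82]
  [11, 11, ∞, 11, 11]
  [-∞, 81, 97, ∞, 30]
  [20, 20, 20, 43, ∞]
D(2):
  [∞, 52, 92, 52, 82]
  [94, ∞, 92, 62, 82]
  [11, 11, ∞, 11, 11]
  [81, 81, 97, ∞, 81]
  [20, 20, 20, 43, ∞]
D(3):
  [∞, 52, 92, 52, 82]
  [94, ∞, 92, 62, 82]
  [11, 11, ∞, 11, 11]
  [81, 81, 97, ∞, 81]
  [20, 20, 20, 43, ∞]
D(4):
  [∞, 52, 92, 52, 82]
  [94, ∞, 92, 62, 82]
  [11, 11, ∞, 11, 11]
  [81, 81, 97, ∞, 81]
  [43, 43, 43, 43, ∞]
D(5):
  [∞, 52, 92, 52, 82]
  [94, ∞, 92, 62, 82]
  [11, 11, ∞, 11, 11]
  [81, 81, 97, ∞, 81]
  [43, 43, 43, 43, ∞]
Answer: M*[1][5] = 82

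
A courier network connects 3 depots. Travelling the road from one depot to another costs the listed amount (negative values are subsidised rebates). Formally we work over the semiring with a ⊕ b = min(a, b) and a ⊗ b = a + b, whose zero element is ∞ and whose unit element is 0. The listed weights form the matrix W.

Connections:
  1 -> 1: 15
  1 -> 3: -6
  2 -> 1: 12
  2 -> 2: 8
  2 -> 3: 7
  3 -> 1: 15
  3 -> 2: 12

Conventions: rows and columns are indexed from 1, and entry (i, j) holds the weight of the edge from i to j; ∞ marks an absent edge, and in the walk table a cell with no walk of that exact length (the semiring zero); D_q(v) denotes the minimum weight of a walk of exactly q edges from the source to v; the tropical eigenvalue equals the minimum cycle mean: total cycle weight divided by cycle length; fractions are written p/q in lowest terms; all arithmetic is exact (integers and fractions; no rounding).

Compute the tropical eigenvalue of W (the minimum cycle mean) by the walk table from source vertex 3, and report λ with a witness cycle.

q=0: [∞, ∞, 0]
q=1: [15, 12, ∞]
q=2: [24, 20, 9]
q=3: [24, 21, 18]
Optimal cycle mean attained by: cycle 1->3->1, total (-6) + 15, length 2.
Answer: λ = 9/2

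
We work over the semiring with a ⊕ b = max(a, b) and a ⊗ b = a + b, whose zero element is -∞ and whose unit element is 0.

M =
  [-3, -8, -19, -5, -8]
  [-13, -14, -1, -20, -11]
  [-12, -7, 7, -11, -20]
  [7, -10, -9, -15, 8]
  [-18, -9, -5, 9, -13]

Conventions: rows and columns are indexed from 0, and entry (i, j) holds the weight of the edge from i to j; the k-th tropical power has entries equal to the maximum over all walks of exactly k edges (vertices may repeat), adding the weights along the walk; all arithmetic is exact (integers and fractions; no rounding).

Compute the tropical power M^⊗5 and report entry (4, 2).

M^⊗2:
  [2, -11, -9, 1, 3]
  [-13, -8, 6, -2, -12]
  [-4, 0, 14, -4, -3]
  [4, -1, 3, 17, -1]
  [16, -1, 2, -4, 17]
M^⊗3:
  [8, -6, -2, 12, 9]
  [5, -1, 13, -3, 6]
  [3, 7, 21, 6, 4]
  [24, 7, 10, 8, 25]
  [13, 8, 12, 26, 8]
M^⊗4:
  [19, 2, 5, 18, 20]
  [4, 6, 20, 15, 5]
  [13, 14, 28, 13, 14]
  [21, 16, 20, 34, 16]
  [33, 16, 19, 17, 34]
M^⊗5:
  [25, 11, 15, 29, 26]
  [22, 13, 27, 14, 23]
  [20, 21, 35, 23, 21]
  [41, 24, 27, 25, 42]
  [30, 25, 29, 43, 25]
Key observation: the optimum is the walk 4->3->4->3->4->2, with weight 9 + 8 + 9 + 8 + (-5) = 29.
Optimal value attained by: walk 4->3->4->3->4->2.
Answer: (M^⊗5)[4][2] = 29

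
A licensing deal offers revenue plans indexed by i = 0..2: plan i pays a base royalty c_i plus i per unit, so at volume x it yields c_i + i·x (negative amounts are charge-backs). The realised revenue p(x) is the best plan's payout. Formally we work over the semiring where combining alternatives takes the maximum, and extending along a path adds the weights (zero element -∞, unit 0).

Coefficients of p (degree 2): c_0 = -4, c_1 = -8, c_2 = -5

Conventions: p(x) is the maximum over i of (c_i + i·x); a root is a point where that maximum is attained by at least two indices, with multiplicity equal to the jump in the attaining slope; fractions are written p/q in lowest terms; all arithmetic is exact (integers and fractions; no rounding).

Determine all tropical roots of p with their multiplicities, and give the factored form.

hull edge (i=0, c=-4) to (i=2, c=-5): slope -1/2, span 2
Factored form: p(x) = -5 ⊗ (x ⊕ 1/2) ⊗ (x ⊕ 1/2)
Answer: roots = 1/2 (mult 2)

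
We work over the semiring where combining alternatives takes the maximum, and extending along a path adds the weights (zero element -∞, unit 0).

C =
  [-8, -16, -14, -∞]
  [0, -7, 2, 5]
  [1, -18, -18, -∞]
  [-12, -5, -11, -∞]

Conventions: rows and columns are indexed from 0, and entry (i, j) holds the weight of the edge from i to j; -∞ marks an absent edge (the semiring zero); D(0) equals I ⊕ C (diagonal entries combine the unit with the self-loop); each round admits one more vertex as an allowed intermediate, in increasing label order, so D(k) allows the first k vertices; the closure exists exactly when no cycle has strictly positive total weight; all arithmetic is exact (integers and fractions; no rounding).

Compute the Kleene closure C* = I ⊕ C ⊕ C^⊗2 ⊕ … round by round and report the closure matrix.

D(0):
  [0, -16, -14, -∞]
  [0, 0, 2, 5]
  [1, -18, 0, -∞]
  [-12, -5, -11, 0]
D(1):
  [0, -16, -14, -∞]
  [0, 0, 2, 5]
  [1, -15, 0, -∞]
  [-12, -5, -11, 0]
D(2):
  [0, -16, -14, -11]
  [0, 0, 2, 5]
  [1, -15, 0, -10]
  [-5, -5, -3, 0]
D(3):
  [0, -16, -14, -11]
  [3, 0, 2, 5]
  [1, -15, 0, -10]
  [-2, -5, -3, 0]
D(4):
  [0, -16, -14, -11]
  [3, 0, 2, 5]
  [1, -15, 0, -10]
  [-2, -5, -3, 0]
Answer: C* = [[0, -16, -14, -11], [3, 0, 2, 5], [1, -15, 0, -10], [-2, -5, -3, 0]]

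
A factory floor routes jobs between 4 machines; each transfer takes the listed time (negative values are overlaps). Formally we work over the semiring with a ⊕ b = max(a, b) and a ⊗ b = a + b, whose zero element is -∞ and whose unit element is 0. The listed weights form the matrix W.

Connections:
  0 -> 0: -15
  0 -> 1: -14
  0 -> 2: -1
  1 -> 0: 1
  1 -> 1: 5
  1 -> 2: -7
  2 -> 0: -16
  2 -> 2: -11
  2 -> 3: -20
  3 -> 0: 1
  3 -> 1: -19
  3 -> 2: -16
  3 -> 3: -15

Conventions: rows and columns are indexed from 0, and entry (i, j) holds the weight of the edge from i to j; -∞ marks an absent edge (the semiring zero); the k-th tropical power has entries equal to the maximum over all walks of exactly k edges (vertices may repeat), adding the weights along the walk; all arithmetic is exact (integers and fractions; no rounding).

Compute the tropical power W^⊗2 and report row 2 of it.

W^⊗2:
  [-13, -9, -12, -21]
  [6, 10, 0, -27]
  [-19, -30, -17, -31]
  [-14, -13, 0, -30]
Answer: row 2 of W^⊗2 = [-19, -30, -17, -31]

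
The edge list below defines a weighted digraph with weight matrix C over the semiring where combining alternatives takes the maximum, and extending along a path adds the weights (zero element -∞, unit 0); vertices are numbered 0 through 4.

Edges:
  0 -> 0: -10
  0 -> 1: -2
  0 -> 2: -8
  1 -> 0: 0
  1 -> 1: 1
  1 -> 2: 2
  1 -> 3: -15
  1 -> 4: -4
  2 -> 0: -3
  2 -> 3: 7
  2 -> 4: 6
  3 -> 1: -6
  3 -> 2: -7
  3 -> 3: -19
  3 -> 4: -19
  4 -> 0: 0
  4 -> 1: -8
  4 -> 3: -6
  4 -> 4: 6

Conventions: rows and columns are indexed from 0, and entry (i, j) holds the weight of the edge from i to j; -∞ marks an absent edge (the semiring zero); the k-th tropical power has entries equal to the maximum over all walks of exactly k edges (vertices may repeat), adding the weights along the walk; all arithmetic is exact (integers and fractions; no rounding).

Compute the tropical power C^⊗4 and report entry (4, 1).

C^⊗2:
  [-2, -1, 0, -1, -2]
  [1, 2, 3, 9, 8]
  [6, 1, 0, 0, 12]
  [-6, -5, -4, 0, -1]
  [6, -2, -6, 0, 12]
C^⊗3:
  [-1, 0, 1, 7, 6]
  [8, 3, 4, 10, 14]
  [12, 4, 3, 7, 18]
  [-1, -4, -3, 3, 5]
  [12, 4, 0, 6, 18]
C^⊗4:
  [6, 1, 2, 8, 12]
  [14, 6, 5, 11, 20]
  [18, 10, 6, 12, 24]
  [5, -3, -2, 4, 11]
  [18, 10, 6, 12, 24]
Key observation: the optimum is the walk 4->4->4->0->1, with weight 6 + 6 + 0 + (-2) = 10.
Optimal value attained by: walk 4->4->4->0->1.
Answer: (C^⊗4)[4][1] = 10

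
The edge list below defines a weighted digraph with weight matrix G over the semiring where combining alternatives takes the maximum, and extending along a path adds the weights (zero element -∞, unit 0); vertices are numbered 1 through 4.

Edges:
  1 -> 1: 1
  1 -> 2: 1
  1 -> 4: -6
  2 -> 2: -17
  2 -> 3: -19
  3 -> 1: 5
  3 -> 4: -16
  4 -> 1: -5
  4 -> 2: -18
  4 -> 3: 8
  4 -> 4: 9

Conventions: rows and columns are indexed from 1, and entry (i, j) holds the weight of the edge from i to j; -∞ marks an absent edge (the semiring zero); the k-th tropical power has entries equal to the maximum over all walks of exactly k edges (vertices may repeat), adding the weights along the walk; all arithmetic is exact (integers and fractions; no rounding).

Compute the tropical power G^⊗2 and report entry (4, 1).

G^⊗2:
  [2, 2, 2, 3]
  [-14, -34, -36, -35]
  [6, 6, -8, -1]
  [13, -4, 17, 18]
Key observation: the optimum is the walk 4->3->1, with weight 8 + 5 = 13.
Optimal value attained by: walk 4->3->1.
Answer: (G^⊗2)[4][1] = 13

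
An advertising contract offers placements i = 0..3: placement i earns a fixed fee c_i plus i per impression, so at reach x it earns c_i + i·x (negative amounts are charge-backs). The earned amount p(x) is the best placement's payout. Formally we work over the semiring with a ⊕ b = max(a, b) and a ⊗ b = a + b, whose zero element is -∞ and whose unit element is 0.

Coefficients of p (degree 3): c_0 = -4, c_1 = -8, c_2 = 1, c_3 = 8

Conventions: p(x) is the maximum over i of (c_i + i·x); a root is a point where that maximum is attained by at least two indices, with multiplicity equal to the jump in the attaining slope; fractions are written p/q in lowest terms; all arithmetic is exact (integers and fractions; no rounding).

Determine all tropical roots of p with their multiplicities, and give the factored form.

hull edge (i=0, c=-4) to (i=3, c=8): slope 4, span 3
Factored form: p(x) = 8 ⊗ (x ⊕ (-4)) ⊗ (x ⊕ (-4)) ⊗ (x ⊕ (-4))
Answer: roots = -4 (mult 3)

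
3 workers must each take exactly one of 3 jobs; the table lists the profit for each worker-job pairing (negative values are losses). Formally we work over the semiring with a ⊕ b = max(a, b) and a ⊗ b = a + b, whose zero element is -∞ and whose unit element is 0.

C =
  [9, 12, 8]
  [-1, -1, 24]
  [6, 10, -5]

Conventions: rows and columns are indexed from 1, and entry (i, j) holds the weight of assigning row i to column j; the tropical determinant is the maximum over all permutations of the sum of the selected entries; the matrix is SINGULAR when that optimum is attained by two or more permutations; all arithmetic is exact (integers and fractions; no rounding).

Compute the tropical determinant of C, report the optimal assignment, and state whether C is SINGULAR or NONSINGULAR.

σ = (1, 2, 3): 9 + (-1) + (-5) = 3
σ = (1, 3, 2): 9 + 24 + 10 = 43
σ = (2, 1, 3): 12 + (-1) + (-5) = 6
σ = (2, 3, 1): 12 + 24 + 6 = 42
σ = (3, 1, 2): 8 + (-1) + 10 = 17
σ = (3, 2, 1): 8 + (-1) + 6 = 13
Optimal value attained by: σ = (1, 3, 2).
Answer: det⊕(C) = 43; verdict: NONSINGULAR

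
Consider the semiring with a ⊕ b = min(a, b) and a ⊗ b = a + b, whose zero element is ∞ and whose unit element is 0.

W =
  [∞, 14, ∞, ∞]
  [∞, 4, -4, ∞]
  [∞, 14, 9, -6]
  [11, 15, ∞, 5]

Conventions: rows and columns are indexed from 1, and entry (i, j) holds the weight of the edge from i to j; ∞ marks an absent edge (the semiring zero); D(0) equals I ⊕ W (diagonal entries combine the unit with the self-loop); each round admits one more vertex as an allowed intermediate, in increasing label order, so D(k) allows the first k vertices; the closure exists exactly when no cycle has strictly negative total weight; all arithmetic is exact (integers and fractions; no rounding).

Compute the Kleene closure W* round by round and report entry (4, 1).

D(0):
  [0, 14, ∞, ∞]
  [∞, 0, -4, ∞]
  [∞, 14, 0, -6]
  [11, 15, ∞, 0]
D(1):
  [0, 14, ∞, ∞]
  [∞, 0, -4, ∞]
  [∞, 14, 0, -6]
  [11, 15, ∞, 0]
D(2):
  [0, 14, 10, ∞]
  [∞, 0, -4, ∞]
  [∞, 14, 0, -6]
  [11, 15, 11, 0]
D(3):
  [0, 14, 10, 4]
  [∞, 0, -4, -10]
  [∞, 14, 0, -6]
  [11, 15, 11, 0]
D(4):
  [0, 14, 10, 4]
  [1, 0, -4, -10]
  [5, 9, 0, -6]
  [11, 15, 11, 0]
Answer: W*[4][1] = 11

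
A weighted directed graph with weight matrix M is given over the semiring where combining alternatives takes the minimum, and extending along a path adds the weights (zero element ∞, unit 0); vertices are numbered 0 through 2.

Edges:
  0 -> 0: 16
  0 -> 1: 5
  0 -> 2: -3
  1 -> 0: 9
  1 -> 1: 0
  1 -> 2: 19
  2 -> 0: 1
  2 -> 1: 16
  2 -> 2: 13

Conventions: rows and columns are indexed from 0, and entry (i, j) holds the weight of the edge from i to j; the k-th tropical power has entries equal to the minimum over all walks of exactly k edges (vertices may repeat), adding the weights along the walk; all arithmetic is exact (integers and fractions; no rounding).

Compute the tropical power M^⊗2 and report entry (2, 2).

M^⊗2:
  [-2, 5, 10]
  [9, 0, 6]
  [14, 6, -2]
Key observation: the optimum is the walk 2->0->2, with weight 1 + (-3) = -2.
Optimal value attained by: walk 2->0->2.
Answer: (M^⊗2)[2][2] = -2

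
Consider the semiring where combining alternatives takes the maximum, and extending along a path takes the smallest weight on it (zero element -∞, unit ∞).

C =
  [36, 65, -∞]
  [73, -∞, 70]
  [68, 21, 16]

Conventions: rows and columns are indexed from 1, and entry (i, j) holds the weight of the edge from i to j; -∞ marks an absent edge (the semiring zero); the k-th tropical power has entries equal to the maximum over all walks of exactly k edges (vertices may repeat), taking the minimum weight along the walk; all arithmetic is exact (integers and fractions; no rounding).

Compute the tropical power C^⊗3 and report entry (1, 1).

C^⊗2:
  [65, 36, 65]
  [68, 65, 16]
  [36, 65, 21]
C^⊗3:
  [65, 65, 36]
  [65, 65, 65]
  [65, 36, 65]
Key observation: the optimum is the walk 1->2->3->1, with weight 65 min 70 min 68 = 65.
Optimal value attained by: walk 1->2->3->1.
Answer: (C^⊗3)[1][1] = 65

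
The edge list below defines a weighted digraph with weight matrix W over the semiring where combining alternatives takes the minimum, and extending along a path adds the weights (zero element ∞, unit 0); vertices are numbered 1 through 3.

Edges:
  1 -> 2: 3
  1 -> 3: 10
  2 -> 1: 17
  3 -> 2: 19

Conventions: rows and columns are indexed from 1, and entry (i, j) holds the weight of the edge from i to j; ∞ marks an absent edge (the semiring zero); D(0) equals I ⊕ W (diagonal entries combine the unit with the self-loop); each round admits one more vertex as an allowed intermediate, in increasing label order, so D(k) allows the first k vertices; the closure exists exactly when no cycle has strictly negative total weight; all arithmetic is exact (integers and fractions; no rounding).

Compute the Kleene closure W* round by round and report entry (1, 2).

D(0):
  [0, 3, 10]
  [17, 0, ∞]
  [∞, 19, 0]
D(1):
  [0, 3, 10]
  [17, 0, 27]
  [∞, 19, 0]
D(2):
  [0, 3, 10]
  [17, 0, 27]
  [36, 19, 0]
D(3):
  [0, 3, 10]
  [17, 0, 27]
  [36, 19, 0]
Answer: W*[1][2] = 3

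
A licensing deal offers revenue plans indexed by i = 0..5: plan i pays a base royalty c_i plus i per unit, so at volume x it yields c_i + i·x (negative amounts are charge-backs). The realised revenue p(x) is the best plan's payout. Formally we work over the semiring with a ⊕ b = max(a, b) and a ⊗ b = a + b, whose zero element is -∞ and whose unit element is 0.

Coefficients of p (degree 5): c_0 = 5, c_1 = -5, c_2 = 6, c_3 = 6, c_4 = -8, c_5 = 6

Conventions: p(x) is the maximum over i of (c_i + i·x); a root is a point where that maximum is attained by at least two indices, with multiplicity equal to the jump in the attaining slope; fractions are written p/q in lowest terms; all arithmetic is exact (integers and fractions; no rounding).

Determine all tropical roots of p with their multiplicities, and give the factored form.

hull edge (i=0, c=5) to (i=2, c=6): slope 1/2, span 2
hull edge (i=2, c=6) to (i=5, c=6): slope 0, span 3
Factored form: p(x) = 6 ⊗ (x ⊕ (-1/2)) ⊗ (x ⊕ (-1/2)) ⊗ (x ⊕ 0) ⊗ (x ⊕ 0) ⊗ (x ⊕ 0)
Answer: roots = -1/2 (mult 2), 0 (mult 3)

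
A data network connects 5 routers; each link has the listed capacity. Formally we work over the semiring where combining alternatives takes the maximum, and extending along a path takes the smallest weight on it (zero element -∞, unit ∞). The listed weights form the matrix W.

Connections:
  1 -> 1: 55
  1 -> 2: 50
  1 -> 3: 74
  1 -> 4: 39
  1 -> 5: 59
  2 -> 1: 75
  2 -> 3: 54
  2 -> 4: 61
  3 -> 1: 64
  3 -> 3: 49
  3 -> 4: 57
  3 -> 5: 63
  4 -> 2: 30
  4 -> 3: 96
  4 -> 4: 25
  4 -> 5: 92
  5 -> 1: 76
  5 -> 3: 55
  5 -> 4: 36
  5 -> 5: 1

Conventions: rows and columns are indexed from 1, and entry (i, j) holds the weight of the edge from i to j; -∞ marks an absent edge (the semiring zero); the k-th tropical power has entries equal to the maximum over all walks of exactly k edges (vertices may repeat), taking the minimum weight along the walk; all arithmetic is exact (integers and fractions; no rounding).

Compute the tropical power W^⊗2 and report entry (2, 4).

W^⊗2:
  [64, 50, 55, 57, 63]
  [55, 50, 74, 54, 61]
  [63, 50, 64, 49, 59]
  [76, 25, 55, 57, 63]
  [55, 50, 74, 55, 59]
Key observation: the optimum is the walk 2->3->4, with weight 54 min 57 = 54.
Optimal value attained by: walk 2->3->4.
Answer: (W^⊗2)[2][4] = 54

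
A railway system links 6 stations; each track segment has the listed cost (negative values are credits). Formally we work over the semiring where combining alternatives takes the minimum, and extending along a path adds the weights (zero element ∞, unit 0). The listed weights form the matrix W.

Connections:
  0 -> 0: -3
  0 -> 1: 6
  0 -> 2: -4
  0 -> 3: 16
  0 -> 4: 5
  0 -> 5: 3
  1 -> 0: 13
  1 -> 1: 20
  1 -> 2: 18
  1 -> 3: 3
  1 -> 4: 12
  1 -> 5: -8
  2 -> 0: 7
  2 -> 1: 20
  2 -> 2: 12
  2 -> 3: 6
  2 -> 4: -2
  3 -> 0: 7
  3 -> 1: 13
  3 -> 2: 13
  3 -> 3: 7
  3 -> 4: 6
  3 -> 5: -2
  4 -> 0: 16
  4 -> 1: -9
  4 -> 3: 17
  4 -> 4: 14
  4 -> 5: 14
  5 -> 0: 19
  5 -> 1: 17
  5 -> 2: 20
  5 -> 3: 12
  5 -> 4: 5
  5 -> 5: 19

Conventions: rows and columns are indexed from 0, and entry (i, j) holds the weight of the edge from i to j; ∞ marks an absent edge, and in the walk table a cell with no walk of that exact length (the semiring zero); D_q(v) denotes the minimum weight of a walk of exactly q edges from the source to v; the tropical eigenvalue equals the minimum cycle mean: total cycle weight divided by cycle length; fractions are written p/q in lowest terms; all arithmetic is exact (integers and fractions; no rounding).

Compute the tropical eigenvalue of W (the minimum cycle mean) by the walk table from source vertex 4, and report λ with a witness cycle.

q=0: [∞, ∞, ∞, ∞, 0, ∞]
q=1: [16, -9, ∞, 17, 14, 14]
q=2: [4, 5, 9, -6, 3, -17]
q=3: [1, -6, 0, -5, -12, -8]
q=4: [-2, -21, -3, -3, -3, -14]
q=5: [-8, -12, -6, -18, -9, -29]
q=6: [-11, -18, -12, -17, -24, -20]
Optimal cycle mean attained by: cycle 1->5->4->1, total (-8) + 5 + (-9), length 3.
Answer: λ = -4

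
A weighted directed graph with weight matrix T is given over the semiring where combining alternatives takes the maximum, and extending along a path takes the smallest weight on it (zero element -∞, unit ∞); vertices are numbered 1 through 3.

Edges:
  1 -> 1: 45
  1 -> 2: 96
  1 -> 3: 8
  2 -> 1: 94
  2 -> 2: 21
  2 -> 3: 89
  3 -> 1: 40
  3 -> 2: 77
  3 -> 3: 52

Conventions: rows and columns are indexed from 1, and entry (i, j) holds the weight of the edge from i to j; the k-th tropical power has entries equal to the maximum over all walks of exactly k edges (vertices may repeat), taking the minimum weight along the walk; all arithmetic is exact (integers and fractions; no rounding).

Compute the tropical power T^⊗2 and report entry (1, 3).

T^⊗2:
  [94, 45, 89]
  [45, 94, 52]
  [77, 52, 77]
Key observation: the optimum is the walk 1->2->3, with weight 96 min 89 = 89.
Optimal value attained by: walk 1->2->3.
Answer: (T^⊗2)[1][3] = 89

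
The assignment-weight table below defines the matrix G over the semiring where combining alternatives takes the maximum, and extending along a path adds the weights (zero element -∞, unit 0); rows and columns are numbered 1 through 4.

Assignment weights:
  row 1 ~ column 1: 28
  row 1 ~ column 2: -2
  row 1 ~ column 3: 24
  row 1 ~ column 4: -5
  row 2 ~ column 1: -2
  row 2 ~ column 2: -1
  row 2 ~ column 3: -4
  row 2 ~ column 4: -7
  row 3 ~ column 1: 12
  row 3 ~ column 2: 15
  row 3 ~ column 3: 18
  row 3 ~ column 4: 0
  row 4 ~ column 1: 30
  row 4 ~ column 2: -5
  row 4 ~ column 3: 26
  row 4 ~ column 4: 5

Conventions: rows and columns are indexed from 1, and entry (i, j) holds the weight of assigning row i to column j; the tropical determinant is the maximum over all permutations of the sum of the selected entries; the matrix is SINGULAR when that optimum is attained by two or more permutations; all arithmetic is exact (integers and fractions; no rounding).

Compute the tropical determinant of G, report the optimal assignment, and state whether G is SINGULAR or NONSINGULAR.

σ = (1, 2, 3, 4): 28 + (-1) + 18 + 5 = 50
σ = (1, 2, 4, 3): 28 + (-1) + 0 + 26 = 53
σ = (1, 3, 2, 4): 28 + (-4) + 15 + 5 = 44
σ = (1, 3, 4, 2): 28 + (-4) + 0 + (-5) = 19
σ = (1, 4, 2, 3): 28 + (-7) + 15 + 26 = 62
σ = (1, 4, 3, 2): 28 + (-7) + 18 + (-5) = 34
σ = (2, 1, 3, 4): (-2) + (-2) + 18 + 5 = 19
σ = (2, 1, 4, 3): (-2) + (-2) + 0 + 26 = 22
σ = (2, 3, 1, 4): (-2) + (-4) + 12 + 5 = 11
σ = (2, 3, 4, 1): (-2) + (-4) + 0 + 30 = 24
σ = (2, 4, 1, 3): (-2) + (-7) + 12 + 26 = 29
σ = (2, 4, 3, 1): (-2) + (-7) + 18 + 30 = 39
σ = (3, 1, 2, 4): 24 + (-2) + 15 + 5 = 42
σ = (3, 1, 4, 2): 24 + (-2) + 0 + (-5) = 17
σ = (3, 2, 1, 4): 24 + (-1) + 12 + 5 = 40
σ = (3, 2, 4, 1): 24 + (-1) + 0 + 30 = 53
σ = (3, 4, 1, 2): 24 + (-7) + 12 + (-5) = 24
σ = (3, 4, 2, 1): 24 + (-7) + 15 + 30 = 62
σ = (4, 1, 2, 3): (-5) + (-2) + 15 + 26 = 34
σ = (4, 1, 3, 2): (-5) + (-2) + 18 + (-5) = 6
σ = (4, 2, 1, 3): (-5) + (-1) + 12 + 26 = 32
σ = (4, 2, 3, 1): (-5) + (-1) + 18 + 30 = 42
σ = (4, 3, 1, 2): (-5) + (-4) + 12 + (-5) = -2
σ = (4, 3, 2, 1): (-5) + (-4) + 15 + 30 = 36
Optimal value attained by: σ = (1, 4, 2, 3).
Answer: det⊕(G) = 62; verdict: SINGULAR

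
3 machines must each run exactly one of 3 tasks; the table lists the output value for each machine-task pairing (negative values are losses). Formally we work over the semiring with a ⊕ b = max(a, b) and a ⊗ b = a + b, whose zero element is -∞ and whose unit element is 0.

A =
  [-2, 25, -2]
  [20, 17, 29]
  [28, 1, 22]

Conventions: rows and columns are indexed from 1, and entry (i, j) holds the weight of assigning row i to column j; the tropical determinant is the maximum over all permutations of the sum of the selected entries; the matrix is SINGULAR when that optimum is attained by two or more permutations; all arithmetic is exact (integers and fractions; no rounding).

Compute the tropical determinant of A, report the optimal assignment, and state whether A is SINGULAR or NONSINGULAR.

σ = (1, 2, 3): (-2) + 17 + 22 = 37
σ = (1, 3, 2): (-2) + 29 + 1 = 28
σ = (2, 1, 3): 25 + 20 + 22 = 67
σ = (2, 3, 1): 25 + 29 + 28 = 82
σ = (3, 1, 2): (-2) + 20 + 1 = 19
σ = (3, 2, 1): (-2) + 17 + 28 = 43
Optimal value attained by: σ = (2, 3, 1).
Answer: det⊕(A) = 82; verdict: NONSINGULAR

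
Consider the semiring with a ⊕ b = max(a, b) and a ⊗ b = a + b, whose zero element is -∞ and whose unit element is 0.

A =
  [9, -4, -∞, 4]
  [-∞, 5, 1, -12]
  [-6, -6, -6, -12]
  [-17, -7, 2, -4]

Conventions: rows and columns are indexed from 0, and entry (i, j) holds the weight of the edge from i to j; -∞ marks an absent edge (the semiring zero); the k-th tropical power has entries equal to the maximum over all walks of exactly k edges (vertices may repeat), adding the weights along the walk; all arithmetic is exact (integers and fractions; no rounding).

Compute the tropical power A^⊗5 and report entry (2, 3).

A^⊗2:
  [18, 5, 6, 13]
  [-5, 10, 6, -7]
  [3, -1, -5, -2]
  [-4, -2, -2, -8]
A^⊗3:
  [27, 14, 15, 22]
  [4, 15, 11, -1]
  [12, 4, 0, 7]
  [5, 3, -1, 0]
A^⊗4:
  [36, 23, 24, 31]
  [13, 20, 16, 8]
  [21, 9, 9, 16]
  [14, 8, 4, 9]
A^⊗5:
  [45, 32, 33, 40]
  [22, 25, 21, 17]
  [30, 17, 18, 25]
  [23, 13, 11, 18]
Key observation: the optimum is the walk 2->0->0->0->0->3, with weight (-6) + 9 + 9 + 9 + 4 = 25.
Optimal value attained by: walk 2->0->0->0->0->3.
Answer: (A^⊗5)[2][3] = 25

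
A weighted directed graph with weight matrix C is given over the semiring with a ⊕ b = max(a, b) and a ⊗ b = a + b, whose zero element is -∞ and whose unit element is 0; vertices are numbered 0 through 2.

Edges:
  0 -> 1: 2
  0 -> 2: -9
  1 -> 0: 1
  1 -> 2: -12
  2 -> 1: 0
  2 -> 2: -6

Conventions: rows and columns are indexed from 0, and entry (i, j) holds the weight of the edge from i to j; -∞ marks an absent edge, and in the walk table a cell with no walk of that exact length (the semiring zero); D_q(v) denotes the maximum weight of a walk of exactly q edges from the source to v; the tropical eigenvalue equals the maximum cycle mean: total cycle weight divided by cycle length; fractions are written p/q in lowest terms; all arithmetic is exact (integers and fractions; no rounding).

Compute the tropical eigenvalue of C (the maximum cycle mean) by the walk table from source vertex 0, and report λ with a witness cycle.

q=0: [0, -∞, -∞]
q=1: [-∞, 2, -9]
q=2: [3, -9, -10]
q=3: [-8, 5, -6]
Optimal cycle mean attained by: cycle 0->1->0, total 2 + 1, length 2.
Answer: λ = 3/2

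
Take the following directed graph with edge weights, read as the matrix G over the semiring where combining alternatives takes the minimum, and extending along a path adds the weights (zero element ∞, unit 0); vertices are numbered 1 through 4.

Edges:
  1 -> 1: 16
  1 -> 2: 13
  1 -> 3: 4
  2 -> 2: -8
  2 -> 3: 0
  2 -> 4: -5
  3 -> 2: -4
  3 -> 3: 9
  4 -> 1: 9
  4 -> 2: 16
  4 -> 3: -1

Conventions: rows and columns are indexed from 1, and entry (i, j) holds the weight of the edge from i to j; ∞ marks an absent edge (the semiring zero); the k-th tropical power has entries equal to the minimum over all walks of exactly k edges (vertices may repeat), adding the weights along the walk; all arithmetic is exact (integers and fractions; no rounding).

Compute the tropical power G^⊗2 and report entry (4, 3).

G^⊗2:
  [32, 0, 13, 8]
  [4, -16, -8, -13]
  [∞, -12, -4, -9]
  [25, -5, 8, 11]
Key observation: the optimum is the walk 4->3->3, with weight (-1) + 9 = 8.
Optimal value attained by: walk 4->3->3.
Answer: (G^⊗2)[4][3] = 8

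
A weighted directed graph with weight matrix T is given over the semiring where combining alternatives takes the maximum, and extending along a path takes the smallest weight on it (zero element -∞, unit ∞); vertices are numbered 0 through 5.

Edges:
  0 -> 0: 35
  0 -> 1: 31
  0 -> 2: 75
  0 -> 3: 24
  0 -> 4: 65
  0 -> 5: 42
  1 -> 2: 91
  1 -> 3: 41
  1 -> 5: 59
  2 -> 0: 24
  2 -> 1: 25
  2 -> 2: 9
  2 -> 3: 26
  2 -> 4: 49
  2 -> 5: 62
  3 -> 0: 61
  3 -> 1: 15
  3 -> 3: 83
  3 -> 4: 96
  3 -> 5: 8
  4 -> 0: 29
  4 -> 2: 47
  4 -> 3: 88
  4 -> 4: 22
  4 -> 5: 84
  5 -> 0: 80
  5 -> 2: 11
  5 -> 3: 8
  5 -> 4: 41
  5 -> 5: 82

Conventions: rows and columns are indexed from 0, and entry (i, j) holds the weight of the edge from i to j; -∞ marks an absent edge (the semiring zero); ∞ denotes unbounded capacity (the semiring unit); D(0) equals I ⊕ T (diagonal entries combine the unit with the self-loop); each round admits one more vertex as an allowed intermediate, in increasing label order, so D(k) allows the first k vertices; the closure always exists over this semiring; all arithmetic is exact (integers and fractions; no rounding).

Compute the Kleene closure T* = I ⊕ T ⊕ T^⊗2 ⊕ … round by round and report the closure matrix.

D(0):
  [∞, 31, 75, 24, 65, 42]
  [-∞, ∞, 91, 41, -∞, 59]
  [24, 25, ∞, 26, 49, 62]
  [61, 15, -∞, ∞, 96, 8]
  [29, -∞, 47, 88, ∞, 84]
  [80, -∞, 11, 8, 41, ∞]
D(1):
  [∞, 31, 75, 24, 65, 42]
  [-∞, ∞, 91, 41, -∞, 59]
  [24, 25, ∞, 26, 49, 62]
  [61, 31, 61, ∞, 96, 42]
  [29, 29, 47, 88, ∞, 84]
  [80, 31, 75, 24, 65, ∞]
D(2):
  [∞, 31, 75, 31, 65, 42]
  [-∞, ∞, 91, 41, -∞, 59]
  [24, 25, ∞, 26, 49, 62]
  [61, 31, 61, ∞, 96, 42]
  [29, 29, 47, 88, ∞, 84]
  [80, 31, 75, 31, 65, ∞]
D(3):
  [∞, 31, 75, 31, 65, 62]
  [24, ∞, 91, 41, 49, 62]
  [24, 25, ∞, 26, 49, 62]
  [61, 31, 61, ∞, 96, 61]
  [29, 29, 47, 88, ∞, 84]
  [80, 31, 75, 31, 65, ∞]
D(4):
  [∞, 31, 75, 31, 65, 62]
  [41, ∞, 91, 41, 49, 62]
  [26, 26, ∞, 26, 49, 62]
  [61, 31, 61, ∞, 96, 61]
  [61, 31, 61, 88, ∞, 84]
  [80, 31, 75, 31, 65, ∞]
D(5):
  [∞, 31, 75, 65, 65, 65]
  [49, ∞, 91, 49, 49, 62]
  [49, 31, ∞, 49, 49, 62]
  [61, 31, 61, ∞, 96, 84]
  [61, 31, 61, 88, ∞, 84]
  [80, 31, 75, 65, 65, ∞]
D(6):
  [∞, 31, 75, 65, 65, 65]
  [62, ∞, 91, 62, 62, 62]
  [62, 31, ∞, 62, 62, 62]
  [80, 31, 75, ∞, 96, 84]
  [80, 31, 75, 88, ∞, 84]
  [80, 31, 75, 65, 65, ∞]
Answer: T* = [[∞, 31, 75, 65, 65, 65], [62, ∞, 91, 62, 62, 62], [62, 31, ∞, 62, 62, 62], [80, 31, 75, ∞, 96, 84], [80, 31, 75, 88, ∞, 84], [80, 31, 75, 65, 65, ∞]]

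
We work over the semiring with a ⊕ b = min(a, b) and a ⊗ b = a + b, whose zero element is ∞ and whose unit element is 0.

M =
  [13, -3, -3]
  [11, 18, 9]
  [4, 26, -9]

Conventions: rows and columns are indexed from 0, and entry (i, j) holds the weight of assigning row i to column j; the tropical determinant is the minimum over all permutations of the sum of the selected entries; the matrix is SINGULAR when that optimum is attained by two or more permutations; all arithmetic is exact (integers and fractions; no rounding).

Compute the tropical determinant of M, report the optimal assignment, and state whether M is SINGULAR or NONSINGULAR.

σ = (0, 1, 2): 13 + 18 + (-9) = 22
σ = (0, 2, 1): 13 + 9 + 26 = 48
σ = (1, 0, 2): (-3) + 11 + (-9) = -1
σ = (1, 2, 0): (-3) + 9 + 4 = 10
σ = (2, 0, 1): (-3) + 11 + 26 = 34
σ = (2, 1, 0): (-3) + 18 + 4 = 19
Optimal value attained by: σ = (1, 0, 2).
Answer: det⊕(M) = -1; verdict: NONSINGULAR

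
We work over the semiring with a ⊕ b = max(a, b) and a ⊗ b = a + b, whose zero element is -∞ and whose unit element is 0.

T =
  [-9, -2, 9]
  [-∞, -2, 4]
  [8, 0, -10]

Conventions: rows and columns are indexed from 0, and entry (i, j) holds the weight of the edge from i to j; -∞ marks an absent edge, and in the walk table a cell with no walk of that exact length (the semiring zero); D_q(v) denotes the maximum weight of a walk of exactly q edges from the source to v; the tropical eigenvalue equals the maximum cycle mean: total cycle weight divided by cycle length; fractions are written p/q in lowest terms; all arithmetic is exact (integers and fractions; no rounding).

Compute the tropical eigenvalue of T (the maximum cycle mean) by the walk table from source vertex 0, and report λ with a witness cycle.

q=0: [0, -∞, -∞]
q=1: [-9, -2, 9]
q=2: [17, 9, 2]
q=3: [10, 15, 26]
Optimal cycle mean attained by: cycle 0->2->0, total 9 + 8, length 2.
Answer: λ = 17/2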